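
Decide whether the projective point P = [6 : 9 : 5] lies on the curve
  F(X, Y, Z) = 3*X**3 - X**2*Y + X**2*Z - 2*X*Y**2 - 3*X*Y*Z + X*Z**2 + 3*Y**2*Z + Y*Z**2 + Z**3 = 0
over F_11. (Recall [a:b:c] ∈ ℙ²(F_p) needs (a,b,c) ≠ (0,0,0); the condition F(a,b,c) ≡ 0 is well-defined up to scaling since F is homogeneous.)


F(6,9,5) ≡ 8 (mod 11); P is NOT on the curve.

Evaluate F(6, 9, 5) term-by-term (mod 11).
  3*X**3 ↦ 3·216·1·1 = 648
  -X**2*Y ↦ -1·36·9·1 = -324
  X**2*Z ↦ 1·36·1·5 = 180
  -2*X*Y**2 ↦ -2·6·81·1 = -972
  -3*X*Y*Z ↦ -3·6·9·5 = -810
  X*Z**2 ↦ 1·6·1·25 = 150
  3*Y**2*Z ↦ 3·1·81·5 = 1215
  Y*Z**2 ↦ 1·1·9·25 = 225
  Z**3 ↦ 1·1·1·125 = 125
Sum: F(6, 9, 5) = (648) + (-324) + (180) + (-972) + (-810) + (150) + (1215) + (225) + (125) = 437.
Reducing mod 11: 437 ≡ 8 (mod 11).
Since F(a, b, c) ≡ 8 ≠ 0 (mod 11), P does NOT lie on the curve.


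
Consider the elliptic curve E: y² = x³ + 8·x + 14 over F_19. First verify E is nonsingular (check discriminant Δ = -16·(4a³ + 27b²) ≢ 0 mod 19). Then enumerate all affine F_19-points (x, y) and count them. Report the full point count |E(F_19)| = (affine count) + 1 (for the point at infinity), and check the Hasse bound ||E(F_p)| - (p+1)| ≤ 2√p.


Affine points = {(1, 2), (1, 17), (2, 0), (8, 1), (8, 18), (9, 6), (9, 13), (10, 7), (10, 12), (13, 4), (13, 15), (14, 1), (14, 18), (16, 1), (16, 18), (17, 3), (17, 16), (18, 9), (18, 10)}; affine count = 19; |E(F_19)| = 20.

Discriminant check: Δ ∝ 4a³ + 27b² = 4·8³ + 27·14² = 4·512 + 27·196 ≡ 6 (mod 19). Nonzero ⇒ E is nonsingular.
For each x ∈ F_19, compute rhs = x³ + 8·x + 14 mod 19, then count y ∈ F_19 with y² ≡ rhs.
  x = 0: rhs = 14, matching y values: none (0 points).
  x = 1: rhs = 4, matching y values: 2, 17 (2 points).
  x = 2: rhs = 0, matching y values: 0 (1 points).
  x = 3: rhs = 8, matching y values: none (0 points).
  x = 4: rhs = 15, matching y values: none (0 points).
  x = 5: rhs = 8, matching y values: none (0 points).
  x = 6: rhs = 12, matching y values: none (0 points).
  x = 7: rhs = 14, matching y values: none (0 points).
  x = 8: rhs = 1, matching y values: 1, 18 (2 points).
  x = 9: rhs = 17, matching y values: 6, 13 (2 points).
  x = 10: rhs = 11, matching y values: 7, 12 (2 points).
  x = 11: rhs = 8, matching y values: none (0 points).
  x = 12: rhs = 14, matching y values: none (0 points).
  x = 13: rhs = 16, matching y values: 4, 15 (2 points).
  x = 14: rhs = 1, matching y values: 1, 18 (2 points).
  x = 15: rhs = 13, matching y values: none (0 points).
  x = 16: rhs = 1, matching y values: 1, 18 (2 points).
  x = 17: rhs = 9, matching y values: 3, 16 (2 points).
  x = 18: rhs = 5, matching y values: 9, 10 (2 points).
Total affine count: 19.
Full point count |E(F_19)| = 19 + 1 = 20.
Hasse bound: |20 − (19+1)| = |0| = 0 ≤ 2√19 ≈ 8.7178 ✓.


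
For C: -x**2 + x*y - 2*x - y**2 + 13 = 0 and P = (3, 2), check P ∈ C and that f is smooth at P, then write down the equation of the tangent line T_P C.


Tangent line at P: -6*x - y + 20 = 0.

Step 1: f(3, 2) = 0, so P lies on C.
Step 2: partial derivatives
  f_x(x, y) = -2*x + y - 2, f_y(x, y) = x - 2*y.
  f_x(P) = -6, f_y(P) = -1 (gradient nonzero, so P is smooth).
Step 3: tangent line at P: -6·(x − 3) + -1·(y − 2) = 0.
Expanding: -6*x - y + 20 = 0.


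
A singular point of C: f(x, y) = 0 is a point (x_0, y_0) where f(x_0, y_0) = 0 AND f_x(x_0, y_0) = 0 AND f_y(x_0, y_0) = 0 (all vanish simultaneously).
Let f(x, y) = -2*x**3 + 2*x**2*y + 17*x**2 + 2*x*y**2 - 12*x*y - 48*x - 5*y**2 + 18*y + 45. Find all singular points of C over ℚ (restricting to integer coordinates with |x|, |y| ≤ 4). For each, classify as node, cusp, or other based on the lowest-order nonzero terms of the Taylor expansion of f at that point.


Singular points: {(3, 0)}; classification: node.

Compute partial derivatives:
  f_x = -6*x**2 + 4*x*y + 34*x + 2*y**2 - 12*y - 48.
  f_y = 2*x**2 + 4*x*y - 12*x - 10*y + 18.
Scan x_0 ∈ {−4, ..., 4}. For each x_0, f_y(x_0, y) is a polynomial in y; find its integer roots y ∈ {−4, ..., 4}, then test f_x and f at those candidates.
  x = -4: f_y(-4, y) = 98 - 26*y; no integer root y with |y| ≤ 4.
  x = -3: f_y(-3, y) = 72 - 22*y; no integer root y with |y| ≤ 4.
  x = -2: f_y(-2, y) = 50 - 18*y; no integer root y with |y| ≤ 4.
  x = -1: f_y(-1, y) = 32 - 14*y; no integer root y with |y| ≤ 4.
  x = 0: f_y(0, y) = 18 - 10*y; no integer root y with |y| ≤ 4.
  x = 1: f_y(1, y) = 8 - 6*y; no integer root y with |y| ≤ 4.
  x = 2: f_y(2, y) = 2 - 2*y; vanishes at y ∈ {1}. (2, 1): f_x = -6 ≠ 0.
  x = 3: f_y(3, y) = 2*y; vanishes at y ∈ {0}. (3, 0): f_x = 0, f = 0 — SINGULAR.
  x = 4: f_y(4, y) = 6*y + 2; no integer root y with |y| ≤ 4.
Only singular point on the grid: (3, 0).
Classify: substitute x = 3 + u, y = 0 + v and expand: f = -2*u**3 + 2*u**2*v - u**2 + 2*u*v**2 + v**2.
No constant or linear terms (consistent with a singular point). Quadratic part: -u**2 + v**2. Cubic part: -2*u**3 + 2*u**2*v + 2*u*v**2.
The quadratic part v**2 - u**2 = (v − u)(v + u) splits into two distinct linear factors, so there are two distinct tangent lines y − 0 = ±(x − 3) — this is a node (ordinary double point).
Classification: node.


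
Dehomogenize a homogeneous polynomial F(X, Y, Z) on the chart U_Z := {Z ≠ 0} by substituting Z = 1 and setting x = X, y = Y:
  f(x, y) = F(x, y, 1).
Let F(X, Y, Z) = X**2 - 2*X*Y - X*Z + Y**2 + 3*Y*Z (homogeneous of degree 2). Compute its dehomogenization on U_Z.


f(x, y) = x**2 - 2*x*y - x + y**2 + 3*y

On U_Z we set Z = 1. Each monomial c·X^i·Y^j·Z^k in F becomes c·x^i·y^j·1^k = c·x^i·y^j.
Substituting Z = 1: F(X, Y, 1) = x**2 - 2*x*y - x + y**2 + 3*y.
Note: deg(f) ≤ deg(F) = 2; strict inequality happens when F is divisible by Z (lost terms).


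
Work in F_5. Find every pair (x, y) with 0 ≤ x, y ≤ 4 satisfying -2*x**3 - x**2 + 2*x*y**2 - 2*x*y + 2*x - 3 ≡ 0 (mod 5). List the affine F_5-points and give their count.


Affine F_5-points: {(1, 2), (1, 4), (2, 3), (3, 0), (3, 1)}; count = 5.

For each of the 25 pairs (x, y) ∈ F_5², evaluate f(x, y) mod 5. Record the zeros.
  x = 0: [0↦2, 1↦2, 2↦2, 3↦2, 4↦2]  zeros at y ∈ ∅
  x = 1: [0↦1, 1↦1, 2↦0, 3↦3, 4↦0]  zeros at y ∈ {2, 4}
  x = 2: [0↦1, 1↦1, 2↦4, 3↦0, 4↦4]  zeros at y ∈ {3}
  x = 3: [0↦0, 1↦0, 2↦2, 3↦1, 4↦2]  zeros at y ∈ {0, 1}
  x = 4: [0↦1, 1↦1, 2↦2, 3↦4, 4↦2]  zeros at y ∈ ∅
Collecting zeros: affine points = {(1, 2), (1, 4), (2, 3), (3, 0), (3, 1)}.
Total count |C(F_5)_aff| = 5.


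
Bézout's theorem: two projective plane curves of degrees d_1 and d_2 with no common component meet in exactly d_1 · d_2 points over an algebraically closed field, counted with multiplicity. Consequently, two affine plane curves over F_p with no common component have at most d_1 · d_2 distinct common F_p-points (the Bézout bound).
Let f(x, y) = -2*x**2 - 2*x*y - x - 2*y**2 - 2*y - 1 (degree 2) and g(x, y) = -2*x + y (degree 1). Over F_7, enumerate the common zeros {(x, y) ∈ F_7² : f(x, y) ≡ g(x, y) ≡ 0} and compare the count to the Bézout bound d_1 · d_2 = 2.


Common zeros: {(4, 1)}; count = 1; Bézout bound = 2.

deg(f) = 2, deg(g) = 1, so Bézout bound = 2.
Scan x ∈ F_7. For each x, list the y ∈ F_7 with f(x, y) ≡ 0 and those with g(x, y) ≡ 0 (mod 7); the common zeros in that column are the intersection.
  x = 0: f ≡ 0 at y ∈ ∅; g ≡ 0 at y ∈ {0}; common: ∅.
  x = 1: f ≡ 0 at y ∈ ∅; g ≡ 0 at y ∈ {2}; common: ∅.
  x = 2: f ≡ 0 at y ∈ {5, 6}; g ≡ 0 at y ∈ {4}; common: ∅.
  x = 3: f ≡ 0 at y ∈ {5}; g ≡ 0 at y ∈ {6}; common: ∅.
  x = 4: f ≡ 0 at y ∈ {1}; g ≡ 0 at y ∈ {1}; common: {1}.
  x = 5: f ≡ 0 at y ∈ {0, 1}; g ≡ 0 at y ∈ {3}; common: ∅.
  x = 6: f ≡ 0 at y ∈ ∅; g ≡ 0 at y ∈ {5}; common: ∅.
Collecting: common zeros = {(4, 1)}, so the count is 1.
Comparison with the Bézout bound: 1 ≤ 2 = deg(f)·deg(g), as expected for curves with no common component (the affine F_7-count falls short of the bound because intersections may lie at infinity, over extension fields, or carry multiplicity).


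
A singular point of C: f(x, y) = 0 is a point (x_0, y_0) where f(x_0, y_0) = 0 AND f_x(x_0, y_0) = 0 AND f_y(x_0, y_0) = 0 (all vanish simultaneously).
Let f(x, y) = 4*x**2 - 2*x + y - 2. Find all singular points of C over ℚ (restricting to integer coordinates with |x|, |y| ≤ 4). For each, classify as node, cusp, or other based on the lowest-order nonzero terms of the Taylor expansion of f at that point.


No singular points in the scanned grid; C is smooth there.

Compute partial derivatives:
  f_x = 8*x - 2.
  f_y = 1.
f_y = 1 is a nonzero constant, so f_y never vanishes: no point (x, y) can satisfy f = f_x = f_y = 0. In particular no (x, y) ∈ {−4, ..., 4}² is singular; the curve is smooth.


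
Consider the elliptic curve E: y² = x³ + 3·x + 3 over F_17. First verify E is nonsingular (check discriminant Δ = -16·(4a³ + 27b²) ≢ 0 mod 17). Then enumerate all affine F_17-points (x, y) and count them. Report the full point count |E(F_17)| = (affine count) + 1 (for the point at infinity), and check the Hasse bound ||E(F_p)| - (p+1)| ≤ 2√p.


Affine points = {(2, 0), (6, 4), (6, 13), (10, 8), (10, 9), (12, 4), (12, 13), (14, 1), (14, 16), (16, 4), (16, 13)}; affine count = 11; |E(F_17)| = 12.

Discriminant check: Δ ∝ 4a³ + 27b² = 4·3³ + 27·3² = 4·27 + 27·9 ≡ 11 (mod 17). Nonzero ⇒ E is nonsingular.
For each x ∈ F_17, compute rhs = x³ + 3·x + 3 mod 17, then count y ∈ F_17 with y² ≡ rhs.
  x = 0: rhs = 3, matching y values: none (0 points).
  x = 1: rhs = 7, matching y values: none (0 points).
  x = 2: rhs = 0, matching y values: 0 (1 points).
  x = 3: rhs = 5, matching y values: none (0 points).
  x = 4: rhs = 11, matching y values: none (0 points).
  x = 5: rhs = 7, matching y values: none (0 points).
  x = 6: rhs = 16, matching y values: 4, 13 (2 points).
  x = 7: rhs = 10, matching y values: none (0 points).
  x = 8: rhs = 12, matching y values: none (0 points).
  x = 9: rhs = 11, matching y values: none (0 points).
  x = 10: rhs = 13, matching y values: 8, 9 (2 points).
  x = 11: rhs = 7, matching y values: none (0 points).
  x = 12: rhs = 16, matching y values: 4, 13 (2 points).
  x = 13: rhs = 12, matching y values: none (0 points).
  x = 14: rhs = 1, matching y values: 1, 16 (2 points).
  x = 15: rhs = 6, matching y values: none (0 points).
  x = 16: rhs = 16, matching y values: 4, 13 (2 points).
Total affine count: 11.
Full point count |E(F_17)| = 11 + 1 = 12.
Hasse bound: |12 − (17+1)| = |-6| = 6 ≤ 2√17 ≈ 8.2462 ✓.


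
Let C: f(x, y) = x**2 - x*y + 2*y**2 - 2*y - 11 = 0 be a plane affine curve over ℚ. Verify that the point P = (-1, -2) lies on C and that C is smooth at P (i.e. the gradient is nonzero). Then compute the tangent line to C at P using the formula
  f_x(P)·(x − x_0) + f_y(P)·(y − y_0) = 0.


Tangent line at P: -9*y - 18 = 0.

Step 1: f(-1, -2) = 0, so P lies on C.
Step 2: partial derivatives
  f_x(x, y) = 2*x - y, f_y(x, y) = -x + 4*y - 2.
  f_x(P) = 0, f_y(P) = -9 (gradient nonzero, so P is smooth).
Step 3: tangent line at P: 0·(x − -1) + -9·(y − -2) = 0.
Expanding: -9*y - 18 = 0.


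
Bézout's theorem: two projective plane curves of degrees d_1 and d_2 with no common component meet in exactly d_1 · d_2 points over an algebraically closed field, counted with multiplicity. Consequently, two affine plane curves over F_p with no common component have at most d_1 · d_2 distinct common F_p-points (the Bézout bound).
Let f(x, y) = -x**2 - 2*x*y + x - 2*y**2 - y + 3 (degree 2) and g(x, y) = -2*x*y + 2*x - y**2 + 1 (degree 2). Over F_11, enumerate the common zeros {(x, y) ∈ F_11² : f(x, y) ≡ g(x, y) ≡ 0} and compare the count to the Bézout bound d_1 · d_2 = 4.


Common zeros: {(0, 1), (7, 7), (10, 1)}; count = 3; Bézout bound = 4.

deg(f) = 2, deg(g) = 2, so Bézout bound = 4.
Scan x ∈ F_11. For each x, list the y ∈ F_11 with f(x, y) ≡ 0 and those with g(x, y) ≡ 0 (mod 11); the common zeros in that column are the intersection.
  x = 0: f ≡ 0 at y ∈ {1, 4}; g ≡ 0 at y ∈ {1, 10}; common: {1}.
  x = 1: f ≡ 0 at y ∈ {2}; g ≡ 0 at y ∈ {1, 8}; common: ∅.
  x = 2: f ≡ 0 at y ∈ {7}; g ≡ 0 at y ∈ {1, 6}; common: ∅.
  x = 3: f ≡ 0 at y ∈ {5, 8}; g ≡ 0 at y ∈ {1, 4}; common: ∅.
  x = 4: f ≡ 0 at y ∈ {4, 8}; g ≡ 0 at y ∈ {1, 2}; common: ∅.
  x = 5: f ≡ 0 at y ∈ ∅; g ≡ 0 at y ∈ {0, 1}; common: ∅.
  x = 6: f ≡ 0 at y ∈ ∅; g ≡ 0 at y ∈ {1, 9}; common: ∅.
  x = 7: f ≡ 0 at y ∈ {2, 7}; g ≡ 0 at y ∈ {1, 7}; common: {7}.
  x = 8: f ≡ 0 at y ∈ ∅; g ≡ 0 at y ∈ {1, 5}; common: ∅.
  x = 9: f ≡ 0 at y ∈ ∅; g ≡ 0 at y ∈ {1, 3}; common: ∅.
  x = 10: f ≡ 0 at y ∈ {1, 5}; g ≡ 0 at y ∈ {1}; common: {1}.
Collecting: common zeros = {(0, 1), (7, 7), (10, 1)}, so the count is 3.
Comparison with the Bézout bound: 3 ≤ 4 = deg(f)·deg(g), as expected for curves with no common component (the affine F_11-count falls short of the bound because intersections may lie at infinity, over extension fields, or carry multiplicity).


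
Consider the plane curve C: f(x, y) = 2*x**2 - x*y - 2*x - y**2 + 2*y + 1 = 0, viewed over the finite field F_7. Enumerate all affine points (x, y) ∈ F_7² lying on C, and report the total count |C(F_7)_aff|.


Affine F_7-points: {(0, 4), (0, 5), (3, 2), (3, 4), (6, 1), (6, 2)}; count = 6.

For each of the 49 pairs (x, y) ∈ F_7², evaluate f(x, y) mod 7. Record the zeros.
  x = 0: [0↦1, 1↦2, 2↦1, 3↦5, 4↦0, 5↦0, 6↦5]  zeros at y ∈ {4, 5}
  x = 1: [0↦1, 1↦1, 2↦6, 3↦2, 4↦3, 5↦2, 6↦6]  zeros at y ∈ ∅
  x = 2: [0↦5, 1↦4, 2↦1, 3↦3, 4↦3, 5↦1, 6↦4]  zeros at y ∈ ∅
  x = 3: [0↦6, 1↦4, 2↦0, 3↦1, 4↦0, 5↦4, 6↦6]  zeros at y ∈ {2, 4}
  x = 4: [0↦4, 1↦1, 2↦3, 3↦3, 4↦1, 5↦4, 6↦5]  zeros at y ∈ ∅
  x = 5: [0↦6, 1↦2, 2↦3, 3↦2, 4↦6, 5↦1, 6↦1]  zeros at y ∈ ∅
  x = 6: [0↦5, 1↦0, 2↦0, 3↦5, 4↦1, 5↦2, 6↦1]  zeros at y ∈ {1, 2}
Collecting zeros: affine points = {(0, 4), (0, 5), (3, 2), (3, 4), (6, 1), (6, 2)}.
Total count |C(F_7)_aff| = 6.


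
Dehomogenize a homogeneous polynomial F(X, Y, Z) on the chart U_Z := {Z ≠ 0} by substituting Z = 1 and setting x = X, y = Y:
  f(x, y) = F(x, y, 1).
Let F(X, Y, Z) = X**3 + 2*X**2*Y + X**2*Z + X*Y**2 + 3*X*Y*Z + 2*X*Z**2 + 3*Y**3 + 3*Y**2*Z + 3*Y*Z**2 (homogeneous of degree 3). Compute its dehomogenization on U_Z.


f(x, y) = x**3 + 2*x**2*y + x**2 + x*y**2 + 3*x*y + 2*x + 3*y**3 + 3*y**2 + 3*y

On U_Z we set Z = 1. Each monomial c·X^i·Y^j·Z^k in F becomes c·x^i·y^j·1^k = c·x^i·y^j.
Substituting Z = 1: F(X, Y, 1) = x**3 + 2*x**2*y + x**2 + x*y**2 + 3*x*y + 2*x + 3*y**3 + 3*y**2 + 3*y.
Note: deg(f) ≤ deg(F) = 3; strict inequality happens when F is divisible by Z (lost terms).


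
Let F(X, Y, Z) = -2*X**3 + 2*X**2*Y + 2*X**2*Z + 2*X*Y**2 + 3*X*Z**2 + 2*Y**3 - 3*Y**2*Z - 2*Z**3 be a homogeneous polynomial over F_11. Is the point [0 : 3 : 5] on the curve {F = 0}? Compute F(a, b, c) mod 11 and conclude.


F(0,3,5) ≡ 10 (mod 11); P is NOT on the curve.

Evaluate F(0, 3, 5) term-by-term (mod 11).
  -2*X**3 ↦ -2·0·1·1 = 0
  2*X**2*Y ↦ 2·0·3·1 = 0
  2*X**2*Z ↦ 2·0·1·5 = 0
  2*X*Y**2 ↦ 2·0·9·1 = 0
  3*X*Z**2 ↦ 3·0·1·25 = 0
  2*Y**3 ↦ 2·1·27·1 = 54
  -3*Y**2*Z ↦ -3·1·9·5 = -135
  -2*Z**3 ↦ -2·1·1·125 = -250
Sum: F(0, 3, 5) = (0) + (0) + (0) + (0) + (0) + (54) + (-135) + (-250) = -331.
Reducing mod 11: -331 ≡ 10 (mod 11).
Since F(a, b, c) ≡ 10 ≠ 0 (mod 11), P does NOT lie on the curve.


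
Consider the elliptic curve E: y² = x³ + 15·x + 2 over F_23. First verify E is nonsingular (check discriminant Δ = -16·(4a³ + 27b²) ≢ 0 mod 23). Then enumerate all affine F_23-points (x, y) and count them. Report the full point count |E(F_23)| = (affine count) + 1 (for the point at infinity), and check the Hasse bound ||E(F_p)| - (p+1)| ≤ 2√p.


Affine points = {(0, 5), (0, 18), (1, 8), (1, 15), (5, 8), (5, 15), (6, 3), (6, 20), (7, 6), (7, 17), (8, 6), (8, 17), (10, 5), (10, 18), (11, 7), (11, 16), (12, 1), (12, 22), (13, 5), (13, 18), (14, 9), (14, 14), (17, 8), (17, 15), (18, 3), (18, 20), (19, 4), (19, 19), (22, 3), (22, 20)}; affine count = 30; |E(F_23)| = 31.

Discriminant check: Δ ∝ 4a³ + 27b² = 4·15³ + 27·2² = 4·3375 + 27·4 ≡ 15 (mod 23). Nonzero ⇒ E is nonsingular.
For each x ∈ F_23, compute rhs = x³ + 15·x + 2 mod 23, then count y ∈ F_23 with y² ≡ rhs.
  x = 0: rhs = 2, matching y values: 5, 18 (2 points).
  x = 1: rhs = 18, matching y values: 8, 15 (2 points).
  x = 2: rhs = 17, matching y values: none (0 points).
  x = 3: rhs = 5, matching y values: none (0 points).
  x = 4: rhs = 11, matching y values: none (0 points).
  x = 5: rhs = 18, matching y values: 8, 15 (2 points).
  x = 6: rhs = 9, matching y values: 3, 20 (2 points).
  x = 7: rhs = 13, matching y values: 6, 17 (2 points).
  x = 8: rhs = 13, matching y values: 6, 17 (2 points).
  x = 9: rhs = 15, matching y values: none (0 points).
  x = 10: rhs = 2, matching y values: 5, 18 (2 points).
  x = 11: rhs = 3, matching y values: 7, 16 (2 points).
  x = 12: rhs = 1, matching y values: 1, 22 (2 points).
  x = 13: rhs = 2, matching y values: 5, 18 (2 points).
  x = 14: rhs = 12, matching y values: 9, 14 (2 points).
  x = 15: rhs = 14, matching y values: none (0 points).
  x = 16: rhs = 14, matching y values: none (0 points).
  x = 17: rhs = 18, matching y values: 8, 15 (2 points).
  x = 18: rhs = 9, matching y values: 3, 20 (2 points).
  x = 19: rhs = 16, matching y values: 4, 19 (2 points).
  x = 20: rhs = 22, matching y values: none (0 points).
  x = 21: rhs = 10, matching y values: none (0 points).
  x = 22: rhs = 9, matching y values: 3, 20 (2 points).
Total affine count: 30.
Full point count |E(F_23)| = 30 + 1 = 31.
Hasse bound: |31 − (23+1)| = |7| = 7 ≤ 2√23 ≈ 9.5917 ✓.


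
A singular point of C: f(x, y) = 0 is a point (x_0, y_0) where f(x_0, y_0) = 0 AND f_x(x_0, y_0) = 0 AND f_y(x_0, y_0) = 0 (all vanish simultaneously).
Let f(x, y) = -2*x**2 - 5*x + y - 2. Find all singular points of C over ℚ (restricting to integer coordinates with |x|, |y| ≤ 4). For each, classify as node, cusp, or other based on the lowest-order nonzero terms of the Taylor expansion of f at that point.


No singular points in the scanned grid; C is smooth there.

Compute partial derivatives:
  f_x = -4*x - 5.
  f_y = 1.
f_y = 1 is a nonzero constant, so f_y never vanishes: no point (x, y) can satisfy f = f_x = f_y = 0. In particular no (x, y) ∈ {−4, ..., 4}² is singular; the curve is smooth.


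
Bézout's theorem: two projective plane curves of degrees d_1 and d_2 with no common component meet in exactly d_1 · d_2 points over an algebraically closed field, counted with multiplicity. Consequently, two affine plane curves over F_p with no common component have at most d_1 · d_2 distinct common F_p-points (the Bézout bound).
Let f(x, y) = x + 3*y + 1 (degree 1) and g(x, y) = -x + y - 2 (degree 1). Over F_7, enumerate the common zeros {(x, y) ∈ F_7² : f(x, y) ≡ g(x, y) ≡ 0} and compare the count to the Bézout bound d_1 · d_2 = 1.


Common zeros: {(0, 2)}; count = 1; Bézout bound = 1.

deg(f) = 1, deg(g) = 1, so Bézout bound = 1.
Scan x ∈ F_7. For each x, list the y ∈ F_7 with f(x, y) ≡ 0 and those with g(x, y) ≡ 0 (mod 7); the common zeros in that column are the intersection.
  x = 0: f ≡ 0 at y ∈ {2}; g ≡ 0 at y ∈ {2}; common: {2}.
  x = 1: f ≡ 0 at y ∈ {4}; g ≡ 0 at y ∈ {3}; common: ∅.
  x = 2: f ≡ 0 at y ∈ {6}; g ≡ 0 at y ∈ {4}; common: ∅.
  x = 3: f ≡ 0 at y ∈ {1}; g ≡ 0 at y ∈ {5}; common: ∅.
  x = 4: f ≡ 0 at y ∈ {3}; g ≡ 0 at y ∈ {6}; common: ∅.
  x = 5: f ≡ 0 at y ∈ {5}; g ≡ 0 at y ∈ {0}; common: ∅.
  x = 6: f ≡ 0 at y ∈ {0}; g ≡ 0 at y ∈ {1}; common: ∅.
Collecting: common zeros = {(0, 2)}, so the count is 1.
Comparison with the Bézout bound: 1 ≤ 1 = deg(f)·deg(g), as expected for curves with no common component (the bound is attained).


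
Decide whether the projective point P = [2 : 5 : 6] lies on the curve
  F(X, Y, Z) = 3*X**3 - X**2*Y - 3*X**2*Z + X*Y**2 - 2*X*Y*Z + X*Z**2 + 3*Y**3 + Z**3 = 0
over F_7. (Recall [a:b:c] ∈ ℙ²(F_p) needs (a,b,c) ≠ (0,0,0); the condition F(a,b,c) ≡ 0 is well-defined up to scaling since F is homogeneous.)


F(2,5,6) ≡ 0 (mod 7); P is on the curve.

Evaluate F(2, 5, 6) term-by-term (mod 7).
  3*X**3 ↦ 3·8·1·1 = 24
  -X**2*Y ↦ -1·4·5·1 = -20
  -3*X**2*Z ↦ -3·4·1·6 = -72
  X*Y**2 ↦ 1·2·25·1 = 50
  -2*X*Y*Z ↦ -2·2·5·6 = -120
  X*Z**2 ↦ 1·2·1·36 = 72
  3*Y**3 ↦ 3·1·125·1 = 375
  Z**3 ↦ 1·1·1·216 = 216
Sum: F(2, 5, 6) = (24) + (-20) + (-72) + (50) + (-120) + (72) + (375) + (216) = 525.
Reducing mod 7: 525 ≡ 0 (mod 7).
Since F(a, b, c) ≡ 0 (mod 7), P lies on the curve.


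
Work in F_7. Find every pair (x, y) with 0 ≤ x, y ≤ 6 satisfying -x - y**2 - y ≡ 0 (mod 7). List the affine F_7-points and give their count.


Affine F_7-points: {(0, 0), (0, 6), (1, 2), (1, 4), (2, 3), (5, 1), (5, 5)}; count = 7.

For each of the 49 pairs (x, y) ∈ F_7², evaluate f(x, y) mod 7. Record the zeros.
  x = 0: [0↦0, 1↦5, 2↦1, 3↦2, 4↦1, 5↦5, 6↦0]  zeros at y ∈ {0, 6}
  x = 1: [0↦6, 1↦4, 2↦0, 3↦1, 4↦0, 5↦4, 6↦6]  zeros at y ∈ {2, 4}
  x = 2: [0↦5, 1↦3, 2↦6, 3↦0, 4↦6, 5↦3, 6↦5]  zeros at y ∈ {3}
  x = 3: [0↦4, 1↦2, 2↦5, 3↦6, 4↦5, 5↦2, 6↦4]  zeros at y ∈ ∅
  x = 4: [0↦3, 1↦1, 2↦4, 3↦5, 4↦4, 5↦1, 6↦3]  zeros at y ∈ ∅
  x = 5: [0↦2, 1↦0, 2↦3, 3↦4, 4↦3, 5↦0, 6↦2]  zeros at y ∈ {1, 5}
  x = 6: [0↦1, 1↦6, 2↦2, 3↦3, 4↦2, 5↦6, 6↦1]  zeros at y ∈ ∅
Collecting zeros: affine points = {(0, 0), (0, 6), (1, 2), (1, 4), (2, 3), (5, 1), (5, 5)}.
Total count |C(F_7)_aff| = 7.


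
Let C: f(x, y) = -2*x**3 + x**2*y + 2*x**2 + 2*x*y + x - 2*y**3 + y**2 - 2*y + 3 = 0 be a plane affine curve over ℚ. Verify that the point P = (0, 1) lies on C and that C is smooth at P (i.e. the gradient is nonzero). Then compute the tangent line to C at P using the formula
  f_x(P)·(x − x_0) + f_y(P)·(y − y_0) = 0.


Tangent line at P: 3*x - 6*y + 6 = 0.

Step 1: f(0, 1) = 0, so P lies on C.
Step 2: partial derivatives
  f_x(x, y) = -6*x**2 + 2*x*y + 4*x + 2*y + 1, f_y(x, y) = x**2 + 2*x - 6*y**2 + 2*y - 2.
  f_x(P) = 3, f_y(P) = -6 (gradient nonzero, so P is smooth).
Step 3: tangent line at P: 3·(x − 0) + -6·(y − 1) = 0.
Expanding: 3*x - 6*y + 6 = 0.


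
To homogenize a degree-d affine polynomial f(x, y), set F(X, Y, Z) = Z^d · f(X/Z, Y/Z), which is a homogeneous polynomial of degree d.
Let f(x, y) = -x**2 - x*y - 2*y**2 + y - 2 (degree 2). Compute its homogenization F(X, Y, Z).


F(X, Y, Z) = -X**2 - X*Y - 2*Y**2 + Y*Z - 2*Z**2

deg(f) = 2.
Substitute x = X/Z, y = Y/Z into f, then multiply by Z^2.
  monomial -1·x^2·y^0 ↦ -1·X^2·Y^0·Z^0.
  monomial -1·x^1·y^1 ↦ -1·X^1·Y^1·Z^0.
  monomial -2·x^0·y^2 ↦ -2·X^0·Y^2·Z^0.
  monomial 1·x^0·y^1 ↦ 1·X^0·Y^1·Z^1.
  monomial -2·x^0·y^0 ↦ -2·X^0·Y^0·Z^2.
Collecting: F(X, Y, Z) = -X**2 - X*Y - 2*Y**2 + Y*Z - 2*Z**2.


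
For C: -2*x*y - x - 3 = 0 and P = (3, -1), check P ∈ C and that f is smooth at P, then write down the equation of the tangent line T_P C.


Tangent line at P: x - 6*y - 9 = 0.

Step 1: f(3, -1) = 0, so P lies on C.
Step 2: partial derivatives
  f_x(x, y) = -2*y - 1, f_y(x, y) = -2*x.
  f_x(P) = 1, f_y(P) = -6 (gradient nonzero, so P is smooth).
Step 3: tangent line at P: 1·(x − 3) + -6·(y − -1) = 0.
Expanding: x - 6*y - 9 = 0.


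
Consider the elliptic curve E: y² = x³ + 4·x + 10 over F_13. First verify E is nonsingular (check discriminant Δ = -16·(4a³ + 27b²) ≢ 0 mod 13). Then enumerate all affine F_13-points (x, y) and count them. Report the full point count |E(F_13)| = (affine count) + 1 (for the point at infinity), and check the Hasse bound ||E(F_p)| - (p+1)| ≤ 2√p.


Affine points = {(0, 6), (0, 7), (2, 0), (3, 6), (3, 7), (4, 5), (4, 8), (5, 5), (5, 8), (6, 4), (6, 9), (7, 2), (7, 11), (10, 6), (10, 7)}; affine count = 15; |E(F_13)| = 16.

Discriminant check: Δ ∝ 4a³ + 27b² = 4·4³ + 27·10² = 4·64 + 27·100 ≡ 5 (mod 13). Nonzero ⇒ E is nonsingular.
For each x ∈ F_13, compute rhs = x³ + 4·x + 10 mod 13, then count y ∈ F_13 with y² ≡ rhs.
  x = 0: rhs = 10, matching y values: 6, 7 (2 points).
  x = 1: rhs = 2, matching y values: none (0 points).
  x = 2: rhs = 0, matching y values: 0 (1 points).
  x = 3: rhs = 10, matching y values: 6, 7 (2 points).
  x = 4: rhs = 12, matching y values: 5, 8 (2 points).
  x = 5: rhs = 12, matching y values: 5, 8 (2 points).
  x = 6: rhs = 3, matching y values: 4, 9 (2 points).
  x = 7: rhs = 4, matching y values: 2, 11 (2 points).
  x = 8: rhs = 8, matching y values: none (0 points).
  x = 9: rhs = 8, matching y values: none (0 points).
  x = 10: rhs = 10, matching y values: 6, 7 (2 points).
  x = 11: rhs = 7, matching y values: none (0 points).
  x = 12: rhs = 5, matching y values: none (0 points).
Total affine count: 15.
Full point count |E(F_13)| = 15 + 1 = 16.
Hasse bound: |16 − (13+1)| = |2| = 2 ≤ 2√13 ≈ 7.2111 ✓.


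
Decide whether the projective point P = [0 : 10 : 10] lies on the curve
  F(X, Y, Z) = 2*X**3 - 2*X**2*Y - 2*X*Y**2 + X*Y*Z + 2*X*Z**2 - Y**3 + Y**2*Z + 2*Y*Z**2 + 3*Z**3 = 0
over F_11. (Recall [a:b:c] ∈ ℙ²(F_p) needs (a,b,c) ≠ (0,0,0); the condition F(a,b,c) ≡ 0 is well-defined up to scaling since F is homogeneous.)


F(0,10,10) ≡ 6 (mod 11); P is NOT on the curve.

Evaluate F(0, 10, 10) term-by-term (mod 11).
  2*X**3 ↦ 2·0·1·1 = 0
  -2*X**2*Y ↦ -2·0·10·1 = 0
  -2*X*Y**2 ↦ -2·0·100·1 = 0
  X*Y*Z ↦ 1·0·10·10 = 0
  2*X*Z**2 ↦ 2·0·1·100 = 0
  -Y**3 ↦ -1·1·1000·1 = -1000
  Y**2*Z ↦ 1·1·100·10 = 1000
  2*Y*Z**2 ↦ 2·1·10·100 = 2000
  3*Z**3 ↦ 3·1·1·1000 = 3000
Sum: F(0, 10, 10) = (0) + (0) + (0) + (0) + (0) + (-1000) + (1000) + (2000) + (3000) = 5000.
Reducing mod 11: 5000 ≡ 6 (mod 11).
Since F(a, b, c) ≡ 6 ≠ 0 (mod 11), P does NOT lie on the curve.


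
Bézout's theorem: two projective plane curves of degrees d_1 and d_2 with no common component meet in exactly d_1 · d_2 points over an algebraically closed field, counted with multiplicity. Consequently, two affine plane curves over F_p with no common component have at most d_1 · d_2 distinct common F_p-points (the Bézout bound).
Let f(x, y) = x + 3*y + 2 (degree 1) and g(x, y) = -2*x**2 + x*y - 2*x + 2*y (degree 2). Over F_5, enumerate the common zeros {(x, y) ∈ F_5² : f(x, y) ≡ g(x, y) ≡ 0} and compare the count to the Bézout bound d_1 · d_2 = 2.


Common zeros: ∅; count = 0; Bézout bound = 2.

deg(f) = 1, deg(g) = 2, so Bézout bound = 2.
Scan x ∈ F_5. For each x, list the y ∈ F_5 with f(x, y) ≡ 0 and those with g(x, y) ≡ 0 (mod 5); the common zeros in that column are the intersection.
  x = 0: f ≡ 0 at y ∈ {1}; g ≡ 0 at y ∈ {0}; common: ∅.
  x = 1: f ≡ 0 at y ∈ {4}; g ≡ 0 at y ∈ {3}; common: ∅.
  x = 2: f ≡ 0 at y ∈ {2}; g ≡ 0 at y ∈ {3}; common: ∅.
  x = 3: f ≡ 0 at y ∈ {0}; g ≡ 0 at y ∈ ∅; common: ∅.
  x = 4: f ≡ 0 at y ∈ {3}; g ≡ 0 at y ∈ {0}; common: ∅.
Collecting: common zeros = ∅, so the count is 0.
Comparison with the Bézout bound: 0 ≤ 2 = deg(f)·deg(g), as expected for curves with no common component (the affine F_5-count falls short of the bound because intersections may lie at infinity, over extension fields, or carry multiplicity).


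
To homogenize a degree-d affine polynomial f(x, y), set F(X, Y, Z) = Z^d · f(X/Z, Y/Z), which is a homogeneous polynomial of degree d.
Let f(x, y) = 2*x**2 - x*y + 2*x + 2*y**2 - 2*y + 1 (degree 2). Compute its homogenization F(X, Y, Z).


F(X, Y, Z) = 2*X**2 - X*Y + 2*X*Z + 2*Y**2 - 2*Y*Z + Z**2

deg(f) = 2.
Substitute x = X/Z, y = Y/Z into f, then multiply by Z^2.
  monomial 2·x^2·y^0 ↦ 2·X^2·Y^0·Z^0.
  monomial -1·x^1·y^1 ↦ -1·X^1·Y^1·Z^0.
  monomial 2·x^1·y^0 ↦ 2·X^1·Y^0·Z^1.
  monomial 2·x^0·y^2 ↦ 2·X^0·Y^2·Z^0.
  monomial -2·x^0·y^1 ↦ -2·X^0·Y^1·Z^1.
  monomial 1·x^0·y^0 ↦ 1·X^0·Y^0·Z^2.
Collecting: F(X, Y, Z) = 2*X**2 - X*Y + 2*X*Z + 2*Y**2 - 2*Y*Z + Z**2.


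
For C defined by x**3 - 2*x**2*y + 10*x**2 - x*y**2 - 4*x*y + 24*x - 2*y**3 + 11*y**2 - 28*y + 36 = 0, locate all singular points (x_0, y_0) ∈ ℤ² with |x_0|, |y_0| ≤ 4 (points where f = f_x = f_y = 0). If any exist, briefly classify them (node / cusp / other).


Singular points: {(-2, 2)}; classification: cusp.

Compute partial derivatives:
  f_x = 3*x**2 - 4*x*y + 20*x - y**2 - 4*y + 24.
  f_y = -2*x**2 - 2*x*y - 4*x - 6*y**2 + 22*y - 28.
Scan x_0 ∈ {−4, ..., 4}. For each x_0, f_y(x_0, y) is a polynomial in y; find its integer roots y ∈ {−4, ..., 4}, then test f_x and f at those candidates.
  x = -4: f_y(-4, y) = -6*y**2 + 30*y - 44; no integer root y with |y| ≤ 4.
  x = -3: f_y(-3, y) = -6*y**2 + 28*y - 34; no integer root y with |y| ≤ 4.
  x = -2: f_y(-2, y) = -6*y**2 + 26*y - 28; vanishes at y ∈ {2}. (-2, 2): f_x = 0, f = 0 — SINGULAR.
  x = -1: f_y(-1, y) = -6*y**2 + 24*y - 26; no integer root y with |y| ≤ 4.
  x = 0: f_y(0, y) = -6*y**2 + 22*y - 28; no integer root y with |y| ≤ 4.
  x = 1: f_y(1, y) = -6*y**2 + 20*y - 34; no integer root y with |y| ≤ 4.
  x = 2: f_y(2, y) = -6*y**2 + 18*y - 44; no integer root y with |y| ≤ 4.
  x = 3: f_y(3, y) = -6*y**2 + 16*y - 58; no integer root y with |y| ≤ 4.
  x = 4: f_y(4, y) = -6*y**2 + 14*y - 76; no integer root y with |y| ≤ 4.
Only singular point on the grid: (-2, 2).
Classify: substitute x = -2 + u, y = 2 + v and expand: f = u**3 - 2*u**2*v - u*v**2 - 2*v**3 + v**2.
No constant or linear terms (consistent with a singular point). Quadratic part: v**2. Cubic part: u**3 - 2*u**2*v - u*v**2 - 2*v**3.
The quadratic part v**2 is a perfect square, so there is a single (double) tangent line v = 0, i.e. y = 2. Restricting the cubic part to that line (v = 0) leaves u**3 ≠ 0, so f is not divisible by v and the branch is v² ≈ -u**3 to lowest order — this is a cusp.
Classification: cusp.


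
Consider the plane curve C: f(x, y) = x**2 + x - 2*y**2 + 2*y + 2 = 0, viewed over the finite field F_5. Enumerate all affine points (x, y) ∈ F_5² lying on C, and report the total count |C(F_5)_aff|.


Affine F_5-points: {(0, 3), (1, 2), (1, 4), (3, 2), (3, 4), (4, 3)}; count = 6.

For each of the 25 pairs (x, y) ∈ F_5², evaluate f(x, y) mod 5. Record the zeros.
  x = 0: [0↦2, 1↦2, 2↦3, 3↦0, 4↦3]  zeros at y ∈ {3}
  x = 1: [0↦4, 1↦4, 2↦0, 3↦2, 4↦0]  zeros at y ∈ {2, 4}
  x = 2: [0↦3, 1↦3, 2↦4, 3↦1, 4↦4]  zeros at y ∈ ∅
  x = 3: [0↦4, 1↦4, 2↦0, 3↦2, 4↦0]  zeros at y ∈ {2, 4}
  x = 4: [0↦2, 1↦2, 2↦3, 3↦0, 4↦3]  zeros at y ∈ {3}
Collecting zeros: affine points = {(0, 3), (1, 2), (1, 4), (3, 2), (3, 4), (4, 3)}.
Total count |C(F_5)_aff| = 6.


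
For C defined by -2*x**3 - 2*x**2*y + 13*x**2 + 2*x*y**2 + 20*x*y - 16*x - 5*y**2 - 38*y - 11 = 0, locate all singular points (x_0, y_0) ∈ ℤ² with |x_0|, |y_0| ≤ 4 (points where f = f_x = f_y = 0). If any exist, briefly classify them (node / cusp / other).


Singular points: {(3, -2)}; classification: node.

Compute partial derivatives:
  f_x = -6*x**2 - 4*x*y + 26*x + 2*y**2 + 20*y - 16.
  f_y = -2*x**2 + 4*x*y + 20*x - 10*y - 38.
Scan x_0 ∈ {−4, ..., 4}. For each x_0, f_y(x_0, y) is a polynomial in y; find its integer roots y ∈ {−4, ..., 4}, then test f_x and f at those candidates.
  x = -4: f_y(-4, y) = -26*y - 150; no integer root y with |y| ≤ 4.
  x = -3: f_y(-3, y) = -22*y - 116; no integer root y with |y| ≤ 4.
  x = -2: f_y(-2, y) = -18*y - 86; no integer root y with |y| ≤ 4.
  x = -1: f_y(-1, y) = -14*y - 60; no integer root y with |y| ≤ 4.
  x = 0: f_y(0, y) = -10*y - 38; no integer root y with |y| ≤ 4.
  x = 1: f_y(1, y) = -6*y - 20; no integer root y with |y| ≤ 4.
  x = 2: f_y(2, y) = -2*y - 6; vanishes at y ∈ {-3}. (2, -3): f_x = -6 ≠ 0.
  x = 3: f_y(3, y) = 2*y + 4; vanishes at y ∈ {-2}. (3, -2): f_x = 0, f = 0 — SINGULAR.
  x = 4: f_y(4, y) = 6*y + 10; no integer root y with |y| ≤ 4.
Only singular point on the grid: (3, -2).
Classify: substitute x = 3 + u, y = -2 + v and expand: f = -2*u**3 - 2*u**2*v - u**2 + 2*u*v**2 + v**2.
No constant or linear terms (consistent with a singular point). Quadratic part: -u**2 + v**2. Cubic part: -2*u**3 - 2*u**2*v + 2*u*v**2.
The quadratic part v**2 - u**2 = (v − u)(v + u) splits into two distinct linear factors, so there are two distinct tangent lines y − -2 = ±(x − 3) — this is a node (ordinary double point).
Classification: node.


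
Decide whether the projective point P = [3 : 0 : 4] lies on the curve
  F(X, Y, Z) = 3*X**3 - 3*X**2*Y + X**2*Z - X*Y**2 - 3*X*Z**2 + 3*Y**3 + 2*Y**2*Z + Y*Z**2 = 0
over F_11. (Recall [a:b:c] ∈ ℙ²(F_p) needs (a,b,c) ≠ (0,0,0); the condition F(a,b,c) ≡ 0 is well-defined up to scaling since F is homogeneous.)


F(3,0,4) ≡ 6 (mod 11); P is NOT on the curve.

Evaluate F(3, 0, 4) term-by-term (mod 11).
  3*X**3 ↦ 3·27·1·1 = 81
  -3*X**2*Y ↦ -3·9·0·1 = 0
  X**2*Z ↦ 1·9·1·4 = 36
  -X*Y**2 ↦ -1·3·0·1 = 0
  -3*X*Z**2 ↦ -3·3·1·16 = -144
  3*Y**3 ↦ 3·1·0·1 = 0
  2*Y**2*Z ↦ 2·1·0·4 = 0
  Y*Z**2 ↦ 1·1·0·16 = 0
Sum: F(3, 0, 4) = (81) + (0) + (36) + (0) + (-144) + (0) + (0) + (0) = -27.
Reducing mod 11: -27 ≡ 6 (mod 11).
Since F(a, b, c) ≡ 6 ≠ 0 (mod 11), P does NOT lie on the curve.


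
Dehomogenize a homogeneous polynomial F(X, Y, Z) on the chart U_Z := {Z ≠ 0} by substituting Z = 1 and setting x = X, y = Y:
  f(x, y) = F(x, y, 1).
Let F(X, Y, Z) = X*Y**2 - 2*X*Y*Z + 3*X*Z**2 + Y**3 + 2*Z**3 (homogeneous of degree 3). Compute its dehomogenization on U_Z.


f(x, y) = x*y**2 - 2*x*y + 3*x + y**3 + 2

On U_Z we set Z = 1. Each monomial c·X^i·Y^j·Z^k in F becomes c·x^i·y^j·1^k = c·x^i·y^j.
Substituting Z = 1: F(X, Y, 1) = x*y**2 - 2*x*y + 3*x + y**3 + 2.
Note: deg(f) ≤ deg(F) = 3; strict inequality happens when F is divisible by Z (lost terms).


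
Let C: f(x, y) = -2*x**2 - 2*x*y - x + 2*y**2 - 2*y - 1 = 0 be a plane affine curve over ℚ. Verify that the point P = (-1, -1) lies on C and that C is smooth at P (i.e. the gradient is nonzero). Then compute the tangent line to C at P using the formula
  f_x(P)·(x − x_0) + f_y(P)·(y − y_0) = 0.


Tangent line at P: 5*x - 4*y + 1 = 0.

Step 1: f(-1, -1) = 0, so P lies on C.
Step 2: partial derivatives
  f_x(x, y) = -4*x - 2*y - 1, f_y(x, y) = -2*x + 4*y - 2.
  f_x(P) = 5, f_y(P) = -4 (gradient nonzero, so P is smooth).
Step 3: tangent line at P: 5·(x − -1) + -4·(y − -1) = 0.
Expanding: 5*x - 4*y + 1 = 0.


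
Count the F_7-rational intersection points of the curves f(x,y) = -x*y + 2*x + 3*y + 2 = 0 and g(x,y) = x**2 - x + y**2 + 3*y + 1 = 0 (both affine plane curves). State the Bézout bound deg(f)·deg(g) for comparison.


Common zeros: {(2, 1)}; count = 1; Bézout bound = 4.

deg(f) = 2, deg(g) = 2, so Bézout bound = 4.
Scan x ∈ F_7. For each x, list the y ∈ F_7 with f(x, y) ≡ 0 and those with g(x, y) ≡ 0 (mod 7); the common zeros in that column are the intersection.
  x = 0: f ≡ 0 at y ∈ {4}; g ≡ 0 at y ∈ ∅; common: ∅.
  x = 1: f ≡ 0 at y ∈ {5}; g ≡ 0 at y ∈ ∅; common: ∅.
  x = 2: f ≡ 0 at y ∈ {1}; g ≡ 0 at y ∈ {1, 3}; common: {1}.
  x = 3: f ≡ 0 at y ∈ ∅; g ≡ 0 at y ∈ {0, 4}; common: ∅.
  x = 4: f ≡ 0 at y ∈ {3}; g ≡ 0 at y ∈ ∅; common: ∅.
  x = 5: f ≡ 0 at y ∈ {6}; g ≡ 0 at y ∈ {0, 4}; common: ∅.
  x = 6: f ≡ 0 at y ∈ {0}; g ≡ 0 at y ∈ {1, 3}; common: ∅.
Collecting: common zeros = {(2, 1)}, so the count is 1.
Comparison with the Bézout bound: 1 ≤ 4 = deg(f)·deg(g), as expected for curves with no common component (the affine F_7-count falls short of the bound because intersections may lie at infinity, over extension fields, or carry multiplicity).


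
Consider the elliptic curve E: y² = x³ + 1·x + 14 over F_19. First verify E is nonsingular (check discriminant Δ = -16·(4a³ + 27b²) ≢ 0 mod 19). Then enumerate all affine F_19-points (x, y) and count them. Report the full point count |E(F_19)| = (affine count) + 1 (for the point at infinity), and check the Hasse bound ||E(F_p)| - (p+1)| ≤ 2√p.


Affine points = {(1, 4), (1, 15), (2, 9), (2, 10), (3, 5), (3, 14), (4, 5), (4, 14), (5, 7), (5, 12), (9, 7), (9, 12), (10, 6), (10, 13), (11, 8), (11, 11), (12, 5), (12, 14), (13, 1), (13, 18), (14, 6), (14, 13), (17, 2), (17, 17)}; affine count = 24; |E(F_19)| = 25.

Discriminant check: Δ ∝ 4a³ + 27b² = 4·1³ + 27·14² = 4·1 + 27·196 ≡ 14 (mod 19). Nonzero ⇒ E is nonsingular.
For each x ∈ F_19, compute rhs = x³ + 1·x + 14 mod 19, then count y ∈ F_19 with y² ≡ rhs.
  x = 0: rhs = 14, matching y values: none (0 points).
  x = 1: rhs = 16, matching y values: 4, 15 (2 points).
  x = 2: rhs = 5, matching y values: 9, 10 (2 points).
  x = 3: rhs = 6, matching y values: 5, 14 (2 points).
  x = 4: rhs = 6, matching y values: 5, 14 (2 points).
  x = 5: rhs = 11, matching y values: 7, 12 (2 points).
  x = 6: rhs = 8, matching y values: none (0 points).
  x = 7: rhs = 3, matching y values: none (0 points).
  x = 8: rhs = 2, matching y values: none (0 points).
  x = 9: rhs = 11, matching y values: 7, 12 (2 points).
  x = 10: rhs = 17, matching y values: 6, 13 (2 points).
  x = 11: rhs = 7, matching y values: 8, 11 (2 points).
  x = 12: rhs = 6, matching y values: 5, 14 (2 points).
  x = 13: rhs = 1, matching y values: 1, 18 (2 points).
  x = 14: rhs = 17, matching y values: 6, 13 (2 points).
  x = 15: rhs = 3, matching y values: none (0 points).
  x = 16: rhs = 3, matching y values: none (0 points).
  x = 17: rhs = 4, matching y values: 2, 17 (2 points).
  x = 18: rhs = 12, matching y values: none (0 points).
Total affine count: 24.
Full point count |E(F_19)| = 24 + 1 = 25.
Hasse bound: |25 − (19+1)| = |5| = 5 ≤ 2√19 ≈ 8.7178 ✓.


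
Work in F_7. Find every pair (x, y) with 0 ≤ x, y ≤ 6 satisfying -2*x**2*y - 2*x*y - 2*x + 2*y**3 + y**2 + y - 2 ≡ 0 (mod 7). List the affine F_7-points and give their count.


Affine F_7-points: {(2, 1), (3, 1), (3, 3), (3, 6), (4, 5), (4, 6), (5, 3), (6, 0), (6, 5)}; count = 9.

For each of the 49 pairs (x, y) ∈ F_7², evaluate f(x, y) mod 7. Record the zeros.
  x = 0: [0↦5, 1↦2, 2↦6, 3↦1, 4↦6, 5↦5, 6↦3]  zeros at y ∈ ∅
  x = 1: [0↦3, 1↦3, 2↦3, 3↦1, 4↦2, 5↦4, 6↦5]  zeros at y ∈ ∅
  x = 2: [0↦1, 1↦0, 2↦6, 3↦3, 4↦3, 5↦4, 6↦4]  zeros at y ∈ {1}
  x = 3: [0↦6, 1↦0, 2↦1, 3↦0, 4↦2, 5↦5, 6↦0]  zeros at y ∈ {1, 3, 6}
  x = 4: [0↦4, 1↦3, 2↦2, 3↦6, 4↦6, 5↦0, 6↦0]  zeros at y ∈ {5, 6}
  x = 5: [0↦2, 1↦2, 2↦2, 3↦0, 4↦1, 5↦3, 6↦4]  zeros at y ∈ {3}
  x = 6: [0↦0, 1↦4, 2↦1, 3↦3, 4↦1, 5↦0, 6↦5]  zeros at y ∈ {0, 5}
Collecting zeros: affine points = {(2, 1), (3, 1), (3, 3), (3, 6), (4, 5), (4, 6), (5, 3), (6, 0), (6, 5)}.
Total count |C(F_7)_aff| = 9.


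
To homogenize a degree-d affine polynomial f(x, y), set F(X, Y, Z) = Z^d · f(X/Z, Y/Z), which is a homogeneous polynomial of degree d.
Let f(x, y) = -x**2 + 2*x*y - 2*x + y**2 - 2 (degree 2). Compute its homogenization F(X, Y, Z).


F(X, Y, Z) = -X**2 + 2*X*Y - 2*X*Z + Y**2 - 2*Z**2

deg(f) = 2.
Substitute x = X/Z, y = Y/Z into f, then multiply by Z^2.
  monomial -1·x^2·y^0 ↦ -1·X^2·Y^0·Z^0.
  monomial 2·x^1·y^1 ↦ 2·X^1·Y^1·Z^0.
  monomial -2·x^1·y^0 ↦ -2·X^1·Y^0·Z^1.
  monomial 1·x^0·y^2 ↦ 1·X^0·Y^2·Z^0.
  monomial -2·x^0·y^0 ↦ -2·X^0·Y^0·Z^2.
Collecting: F(X, Y, Z) = -X**2 + 2*X*Y - 2*X*Z + Y**2 - 2*Z**2.


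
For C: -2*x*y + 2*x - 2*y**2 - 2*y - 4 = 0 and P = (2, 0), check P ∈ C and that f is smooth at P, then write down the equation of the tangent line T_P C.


Tangent line at P: 2*x - 6*y - 4 = 0.

Step 1: f(2, 0) = 0, so P lies on C.
Step 2: partial derivatives
  f_x(x, y) = 2 - 2*y, f_y(x, y) = -2*x - 4*y - 2.
  f_x(P) = 2, f_y(P) = -6 (gradient nonzero, so P is smooth).
Step 3: tangent line at P: 2·(x − 2) + -6·(y − 0) = 0.
Expanding: 2*x - 6*y - 4 = 0.
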